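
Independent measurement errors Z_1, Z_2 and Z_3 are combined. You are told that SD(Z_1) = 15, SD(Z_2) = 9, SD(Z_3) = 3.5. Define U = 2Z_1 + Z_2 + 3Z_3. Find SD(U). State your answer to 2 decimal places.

V(Z_1) = 225, V(Z_2) = 81, V(Z_3) = 12.25
By independence, V(U) = (2)²V(Z_1) + (1)²V(Z_2) + (3)²V(Z_3)
= (2)²·225 + (1)²·81 + (3)²·12.25 = 1091.25
SD(U) = √1091.25 ≈ 33.03

33.03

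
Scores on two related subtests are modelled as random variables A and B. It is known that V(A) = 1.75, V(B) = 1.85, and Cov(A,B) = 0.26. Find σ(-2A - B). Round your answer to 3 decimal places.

3.145

V(-2A - B) = (-2)²·V(A) + (-1)²·V(B) + 2·(-2)·(-1)·Cov(A,B)
= 4·1.75 + 1·1.85 + 4·0.26 = 9.89
σ(-2A - B) = √9.89 ≈ 3.145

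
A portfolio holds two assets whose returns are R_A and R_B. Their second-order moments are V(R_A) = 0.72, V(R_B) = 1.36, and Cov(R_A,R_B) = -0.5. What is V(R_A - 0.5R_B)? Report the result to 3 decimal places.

1.560

V(R_A - 0.5R_B) = (1)²·V(R_A) + (-0.5)²·V(R_B) + 2·(1)·(-0.5)·Cov(R_A,R_B)
= 1·0.72 + 0.25·1.36 + -1·-0.5 = 1.56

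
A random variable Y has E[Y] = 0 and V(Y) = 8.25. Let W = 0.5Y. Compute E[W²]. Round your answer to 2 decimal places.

E[0.5Y] = 0.5·0 = 0
V(0.5Y) = (0.5)²·8.25 = 2.0625
E[W²] = V(W) + (E[W])² = 2.0625 + (0)² = 2.0625

2.06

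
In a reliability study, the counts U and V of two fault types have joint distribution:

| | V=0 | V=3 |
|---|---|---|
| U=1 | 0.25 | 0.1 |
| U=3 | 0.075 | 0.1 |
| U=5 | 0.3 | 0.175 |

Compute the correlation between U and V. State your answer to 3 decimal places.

E[U] = 3.25,  E[V] = 1.125
E[UV] = 3.825
Cov(U,V) = E[UV] − E[U]E[V] = 3.825 − (3.25)(1.125) = 0.16875
Var(U) = 3.2375,  Var(V) = 2.109375
ρ = 0.16875 / √(3.2375·2.109375) ≈ 0.065

0.065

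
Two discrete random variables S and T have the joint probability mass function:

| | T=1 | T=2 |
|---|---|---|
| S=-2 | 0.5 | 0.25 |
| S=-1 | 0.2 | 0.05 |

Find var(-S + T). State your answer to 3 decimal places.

E[S] = -1.75,  E[T] = 1.3,  E[ST] = -2.3
var(S) = 3.25 − (-1.75)² = 0.1875;  var(T) = 1.9 − (1.3)² = 0.21
Cov(S,T) = -2.3 − (-1.75)(1.3) = -0.025
var(-S + T) = (-1)²·0.1875 + (1)²·0.21 + 2·(-1)·(1)·-0.025 = 0.4475

0.448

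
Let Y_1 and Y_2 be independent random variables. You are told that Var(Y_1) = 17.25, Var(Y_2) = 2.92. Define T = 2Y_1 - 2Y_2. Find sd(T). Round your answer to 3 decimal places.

8.982

By independence, Var(T) = (2)²Var(Y_1) + (-2)²Var(Y_2)
= (2)²·17.25 + (-2)²·2.92 = 80.68
sd(T) = √80.68 ≈ 8.982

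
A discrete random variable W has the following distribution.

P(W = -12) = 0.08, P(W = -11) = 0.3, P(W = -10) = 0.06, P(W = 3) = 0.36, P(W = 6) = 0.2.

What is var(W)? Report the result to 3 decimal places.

E[W] = (-12)(0.08) + (-11)(0.3) + (-10)(0.06) + (3)(0.36) + (6)(0.2) = -2.58
E[W²] = (-12)²(0.08) + (-11)²(0.3) + (-10)²(0.06) + (3)²(0.36) + (6)²(0.2) = 64.26
var(W) = E[W²] − (E[W])² = 64.26 − (-2.58)² = 57.6036

57.604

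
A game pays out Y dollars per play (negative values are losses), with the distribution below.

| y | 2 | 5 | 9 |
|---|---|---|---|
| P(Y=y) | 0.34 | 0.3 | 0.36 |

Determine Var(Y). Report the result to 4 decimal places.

E[Y] = (2)(0.34) + (5)(0.3) + (9)(0.36) = 5.42
E[Y²] = (2)²(0.34) + (5)²(0.3) + (9)²(0.36) = 38.02
Var(Y) = E[Y²] − (E[Y])² = 38.02 − (5.42)² = 8.6436

8.6436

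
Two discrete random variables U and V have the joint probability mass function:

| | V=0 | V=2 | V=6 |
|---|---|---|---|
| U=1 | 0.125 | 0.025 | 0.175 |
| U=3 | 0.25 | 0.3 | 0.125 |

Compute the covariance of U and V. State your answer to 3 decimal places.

-0.608

E[U] = 2.35,  E[V] = 2.45
E[UV] = 5.15
cov(U,V) = E[UV] − E[U]E[V] = 5.15 − (2.35)(2.45) = -0.6075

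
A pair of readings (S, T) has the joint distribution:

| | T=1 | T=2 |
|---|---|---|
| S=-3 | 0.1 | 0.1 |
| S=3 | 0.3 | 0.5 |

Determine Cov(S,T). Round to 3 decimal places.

E[S] = 1.8,  E[T] = 1.6
E[ST] = 3
Cov(S,T) = E[ST] − E[S]E[T] = 3 − (1.8)(1.6) = 0.12

0.120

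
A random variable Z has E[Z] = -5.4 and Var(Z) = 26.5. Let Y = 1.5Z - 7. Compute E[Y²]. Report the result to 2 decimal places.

E[1.5Z - 7] = 1.5·-5.4 − 7 = -15.1
Var(1.5Z - 7) = (1.5)²·26.5 = 59.625
E[Y²] = Var(Y) + (E[Y])² = 59.625 + (-15.1)² = 287.635

287.64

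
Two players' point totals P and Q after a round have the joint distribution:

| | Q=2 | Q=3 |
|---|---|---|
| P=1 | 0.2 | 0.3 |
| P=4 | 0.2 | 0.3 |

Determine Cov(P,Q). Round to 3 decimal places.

E[P] = 2.5,  E[Q] = 2.6
E[PQ] = 6.5
Cov(P,Q) = E[PQ] − E[P]E[Q] = 6.5 − (2.5)(2.6) = 0

0.000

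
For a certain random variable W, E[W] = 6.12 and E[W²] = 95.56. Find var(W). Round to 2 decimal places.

var(W) = 95.56 − (6.12)² = 58.1056

58.11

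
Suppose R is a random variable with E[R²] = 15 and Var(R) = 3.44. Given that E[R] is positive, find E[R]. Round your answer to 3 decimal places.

3.400

(E[R])² = E[R²] − Var(R) = 15 − 3.44 = 11.56
E[R] = √11.56 = 3.4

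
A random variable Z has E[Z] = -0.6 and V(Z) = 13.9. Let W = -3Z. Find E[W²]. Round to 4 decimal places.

128.3400

E[-3Z] = -3·-0.6 = 1.8
V(-3Z) = (-3)²·13.9 = 125.1
E[W²] = V(W) + (E[W])² = 125.1 + (1.8)² = 128.34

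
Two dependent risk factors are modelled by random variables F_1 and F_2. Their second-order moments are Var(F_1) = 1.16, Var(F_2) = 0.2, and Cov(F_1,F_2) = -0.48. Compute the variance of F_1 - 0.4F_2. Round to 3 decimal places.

1.576

Var(F_1 - 0.4F_2) = (1)²·Var(F_1) + (-0.4)²·Var(F_2) + 2·(1)·(-0.4)·Cov(F_1,F_2)
= 1·1.16 + 0.16·0.2 + -0.8·-0.48 = 1.576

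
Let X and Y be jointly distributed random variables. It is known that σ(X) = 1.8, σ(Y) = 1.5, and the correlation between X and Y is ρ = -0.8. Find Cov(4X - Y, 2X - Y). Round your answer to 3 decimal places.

Var(X) = (1.8)² = 3.24;  Var(Y) = (1.5)² = 2.25
Cov(X,Y) = ρ·σ(X)·σ(Y) = -0.8·1.8·1.5 = -2.16
Cov(4X - Y, 2X - Y) = (4)(2)Var(X) + (-1)(-1)Var(Y) + [(4)(-1) + (-1)(2)]Cov(X,Y)
= 8·3.24 + 1·2.25 + -6·-2.16 = 41.13

41.130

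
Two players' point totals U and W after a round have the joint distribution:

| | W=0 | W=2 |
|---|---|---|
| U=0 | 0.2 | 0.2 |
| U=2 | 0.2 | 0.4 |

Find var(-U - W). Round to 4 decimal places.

2.2400

E[U] = 1.2,  E[W] = 1.2,  E[UW] = 1.6
var(U) = 2.4 − (1.2)² = 0.96;  var(W) = 2.4 − (1.2)² = 0.96
Cov(U,W) = 1.6 − (1.2)(1.2) = 0.16
var(-U - W) = (-1)²·0.96 + (-1)²·0.96 + 2·(-1)·(-1)·0.16 = 2.24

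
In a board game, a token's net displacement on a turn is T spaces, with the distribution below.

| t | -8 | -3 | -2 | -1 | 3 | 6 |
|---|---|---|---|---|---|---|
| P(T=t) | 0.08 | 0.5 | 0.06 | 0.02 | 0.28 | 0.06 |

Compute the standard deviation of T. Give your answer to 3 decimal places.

3.660

E[T] = (-8)(0.08) + (-3)(0.5) + (-2)(0.06) + (-1)(0.02) + (3)(0.28) + (6)(0.06) = -1.08
E[T²] = (-8)²(0.08) + (-3)²(0.5) + (-2)²(0.06) + (-1)²(0.02) + (3)²(0.28) + (6)²(0.06) = 14.56
Var(T) = E[T²] − (E[T])² = 14.56 − (-1.08)² = 13.3936
sd(T) = √13.3936 ≈ 3.660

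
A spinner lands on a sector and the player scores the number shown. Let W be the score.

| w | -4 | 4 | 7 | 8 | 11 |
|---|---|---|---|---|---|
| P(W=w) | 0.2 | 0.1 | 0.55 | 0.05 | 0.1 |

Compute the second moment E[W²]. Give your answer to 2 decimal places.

E[W²] = (-4)²(0.2) + (4)²(0.1) + (7)²(0.55) + (8)²(0.05) + (11)²(0.1) = 47.05

47.05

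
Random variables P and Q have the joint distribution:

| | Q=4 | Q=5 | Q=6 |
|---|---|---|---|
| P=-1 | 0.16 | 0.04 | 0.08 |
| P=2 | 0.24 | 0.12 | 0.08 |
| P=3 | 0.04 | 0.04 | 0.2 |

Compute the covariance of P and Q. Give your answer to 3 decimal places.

0.355

E[P] = 1.44,  E[Q] = 4.92
E[PQ] = 7.44
Cov(P,Q) = E[PQ] − E[P]E[Q] = 7.44 − (1.44)(4.92) = 0.3552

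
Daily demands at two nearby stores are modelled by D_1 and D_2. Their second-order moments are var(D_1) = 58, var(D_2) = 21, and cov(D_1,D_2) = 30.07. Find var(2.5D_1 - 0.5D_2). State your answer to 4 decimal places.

292.5750

var(2.5D_1 - 0.5D_2) = (2.5)²·var(D_1) + (-0.5)²·var(D_2) + 2·(2.5)·(-0.5)·cov(D_1,D_2)
= 6.25·58 + 0.25·21 + -2.5·30.07 = 292.575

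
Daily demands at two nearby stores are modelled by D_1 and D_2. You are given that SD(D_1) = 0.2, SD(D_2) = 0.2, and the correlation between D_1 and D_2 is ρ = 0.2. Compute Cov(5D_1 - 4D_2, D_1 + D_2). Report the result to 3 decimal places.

var(D_1) = (0.2)² = 0.04;  var(D_2) = (0.2)² = 0.04
Cov(D_1,D_2) = ρ·SD(D_1)·SD(D_2) = 0.2·0.2·0.2 = 0.008
Cov(5D_1 - 4D_2, D_1 + D_2) = (5)(1)var(D_1) + (-4)(1)var(D_2) + [(5)(1) + (-4)(1)]Cov(D_1,D_2)
= 5·0.04 + -4·0.04 + 1·0.008 = 0.048

0.048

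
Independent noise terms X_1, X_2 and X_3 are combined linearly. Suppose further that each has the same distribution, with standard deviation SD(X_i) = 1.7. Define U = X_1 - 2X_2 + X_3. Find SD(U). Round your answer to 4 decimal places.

Var(X_i) = (1.7)² = 2.89
By independence, Var(U) = (1)²Var(X_1) + (-2)²Var(X_2) + (1)²Var(X_3)
= (1)²·2.89 + (-2)²·2.89 + (1)²·2.89 = 17.34
SD(U) = √17.34 ≈ 4.1641

4.1641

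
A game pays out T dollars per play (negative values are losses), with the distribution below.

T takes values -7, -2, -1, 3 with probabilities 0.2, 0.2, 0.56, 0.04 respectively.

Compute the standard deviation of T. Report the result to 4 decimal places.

2.5500

E[T] = (-7)(0.2) + (-2)(0.2) + (-1)(0.56) + (3)(0.04) = -2.24
E[T²] = (-7)²(0.2) + (-2)²(0.2) + (-1)²(0.56) + (3)²(0.04) = 11.52
Var(T) = E[T²] − (E[T])² = 11.52 − (-2.24)² = 6.5024
SD(T) = √6.5024 ≈ 2.5500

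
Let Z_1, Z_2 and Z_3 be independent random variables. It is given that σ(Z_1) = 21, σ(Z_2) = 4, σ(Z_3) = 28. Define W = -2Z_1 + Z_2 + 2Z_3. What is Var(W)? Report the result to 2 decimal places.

Var(Z_1) = 441, Var(Z_2) = 16, Var(Z_3) = 784
By independence, Var(W) = (-2)²Var(Z_1) + (1)²Var(Z_2) + (2)²Var(Z_3)
= (-2)²·441 + (1)²·16 + (2)²·784 = 4916

4916.00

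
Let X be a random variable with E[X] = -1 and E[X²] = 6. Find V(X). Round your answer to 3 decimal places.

5.000

V(X) = 6 − (-1)² = 5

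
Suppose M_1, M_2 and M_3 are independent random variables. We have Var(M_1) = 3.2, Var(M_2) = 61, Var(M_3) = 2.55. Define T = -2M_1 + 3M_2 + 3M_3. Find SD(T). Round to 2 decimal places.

24.18

By independence, Var(T) = (-2)²Var(M_1) + (3)²Var(M_2) + (3)²Var(M_3)
= (-2)²·3.2 + (3)²·61 + (3)²·2.55 = 584.75
SD(T) = √584.75 ≈ 24.18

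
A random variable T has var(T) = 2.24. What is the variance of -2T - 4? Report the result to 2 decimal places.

var(-2T - 4) = (-2)²·var(T) = 4·2.24 = 8.96

8.96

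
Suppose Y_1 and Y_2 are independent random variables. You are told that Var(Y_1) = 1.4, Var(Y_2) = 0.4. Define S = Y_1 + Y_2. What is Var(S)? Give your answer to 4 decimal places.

1.8000

By independence, Var(S) = (1)²Var(Y_1) + (1)²Var(Y_2)
= (1)²·1.4 + (1)²·0.4 = 1.8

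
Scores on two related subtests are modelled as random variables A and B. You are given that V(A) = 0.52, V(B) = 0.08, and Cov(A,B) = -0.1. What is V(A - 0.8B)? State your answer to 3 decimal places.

0.731

V(A - 0.8B) = (1)²·V(A) + (-0.8)²·V(B) + 2·(1)·(-0.8)·Cov(A,B)
= 1·0.52 + 0.64·0.08 + -1.6·-0.1 = 0.7312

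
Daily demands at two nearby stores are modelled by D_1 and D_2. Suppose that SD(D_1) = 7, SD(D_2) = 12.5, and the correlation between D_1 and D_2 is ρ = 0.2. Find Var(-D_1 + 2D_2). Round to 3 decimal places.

Var(D_1) = (7)² = 49;  Var(D_2) = (12.5)² = 156.25
cov(D_1,D_2) = ρ·SD(D_1)·SD(D_2) = 0.2·7·12.5 = 17.5
Var(-D_1 + 2D_2) = (-1)²·Var(D_1) + (2)²·Var(D_2) + 2·(-1)·(2)·cov(D_1,D_2)
= 1·49 + 4·156.25 + -4·17.5 = 604

604.000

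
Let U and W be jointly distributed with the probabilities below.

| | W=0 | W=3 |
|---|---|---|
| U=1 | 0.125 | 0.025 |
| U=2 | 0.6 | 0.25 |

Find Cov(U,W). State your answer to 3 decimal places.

E[U] = 1.85,  E[W] = 0.825
E[UW] = 1.575
Cov(U,W) = E[UW] − E[U]E[W] = 1.575 − (1.85)(0.825) = 0.04875

0.049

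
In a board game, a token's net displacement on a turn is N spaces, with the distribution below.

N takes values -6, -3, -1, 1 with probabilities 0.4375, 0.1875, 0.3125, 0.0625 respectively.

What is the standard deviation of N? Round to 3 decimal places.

2.449

E[N] = (-6)(0.4375) + (-3)(0.1875) + (-1)(0.3125) + (1)(0.0625) = -3.4375
E[N²] = (-6)²(0.4375) + (-3)²(0.1875) + (-1)²(0.3125) + (1)²(0.0625) = 17.8125
Var(N) = E[N²] − (E[N])² = 17.8125 − (-3.4375)² = 5.99609375
SD(N) = √5.99609375 ≈ 2.449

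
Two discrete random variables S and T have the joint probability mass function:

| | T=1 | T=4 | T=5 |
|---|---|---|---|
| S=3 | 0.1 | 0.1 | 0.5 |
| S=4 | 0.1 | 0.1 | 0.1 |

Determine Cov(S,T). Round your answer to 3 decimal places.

-0.200

E[S] = 3.3,  E[T] = 4
E[ST] = 13
Cov(S,T) = E[ST] − E[S]E[T] = 13 − (3.3)(4) = -0.2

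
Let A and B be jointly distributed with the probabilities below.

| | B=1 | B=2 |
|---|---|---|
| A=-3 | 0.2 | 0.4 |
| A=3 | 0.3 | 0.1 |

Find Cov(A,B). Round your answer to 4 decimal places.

-0.6000

E[A] = -0.6,  E[B] = 1.5
E[AB] = -1.5
Cov(A,B) = E[AB] − E[A]E[B] = -1.5 − (-0.6)(1.5) = -0.6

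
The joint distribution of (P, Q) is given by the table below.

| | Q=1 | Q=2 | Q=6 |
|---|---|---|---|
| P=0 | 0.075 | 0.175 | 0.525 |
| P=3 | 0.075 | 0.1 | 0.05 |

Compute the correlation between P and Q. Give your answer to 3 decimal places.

E[P] = 0.675,  E[Q] = 4.15
E[PQ] = 1.725
Cov(P,Q) = E[PQ] − E[P]E[Q] = 1.725 − (0.675)(4.15) = -1.07625
V(P) = 1.569375,  V(Q) = 4.7275
ρ = -1.07625 / √(1.569375·4.7275) ≈ -0.395

-0.395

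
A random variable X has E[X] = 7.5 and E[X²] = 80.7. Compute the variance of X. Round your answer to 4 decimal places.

24.4500

Var(X) = 80.7 − (7.5)² = 24.45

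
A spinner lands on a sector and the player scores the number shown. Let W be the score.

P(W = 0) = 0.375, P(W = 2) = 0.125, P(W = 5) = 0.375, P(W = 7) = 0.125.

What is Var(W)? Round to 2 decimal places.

7.00

E[W] = (0)(0.375) + (2)(0.125) + (5)(0.375) + (7)(0.125) = 3
E[W²] = (0)²(0.375) + (2)²(0.125) + (5)²(0.375) + (7)²(0.125) = 16
Var(W) = E[W²] − (E[W])² = 16 − (3)² = 7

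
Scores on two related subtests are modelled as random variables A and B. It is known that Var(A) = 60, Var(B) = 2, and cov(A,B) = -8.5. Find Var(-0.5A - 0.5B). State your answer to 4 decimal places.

Var(-0.5A - 0.5B) = (-0.5)²·Var(A) + (-0.5)²·Var(B) + 2·(-0.5)·(-0.5)·cov(A,B)
= 0.25·60 + 0.25·2 + 0.5·-8.5 = 11.25

11.2500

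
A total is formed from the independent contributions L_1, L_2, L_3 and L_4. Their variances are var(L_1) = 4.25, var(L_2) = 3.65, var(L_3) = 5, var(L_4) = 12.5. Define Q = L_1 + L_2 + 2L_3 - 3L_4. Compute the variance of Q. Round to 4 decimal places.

By independence, var(Q) = (1)²var(L_1) + (1)²var(L_2) + (2)²var(L_3) + (-3)²var(L_4)
= (1)²·4.25 + (1)²·3.65 + (2)²·5 + (-3)²·12.5 = 140.4

140.4000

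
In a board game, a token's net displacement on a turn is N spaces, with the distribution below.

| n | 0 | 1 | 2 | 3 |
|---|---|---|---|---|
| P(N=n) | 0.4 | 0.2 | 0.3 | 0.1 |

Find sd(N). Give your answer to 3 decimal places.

E[N] = (0)(0.4) + (1)(0.2) + (2)(0.3) + (3)(0.1) = 1.1
E[N²] = (0)²(0.4) + (1)²(0.2) + (2)²(0.3) + (3)²(0.1) = 2.3
V(N) = E[N²] − (E[N])² = 2.3 − (1.1)² = 1.09
sd(N) = √1.09 ≈ 1.044

1.044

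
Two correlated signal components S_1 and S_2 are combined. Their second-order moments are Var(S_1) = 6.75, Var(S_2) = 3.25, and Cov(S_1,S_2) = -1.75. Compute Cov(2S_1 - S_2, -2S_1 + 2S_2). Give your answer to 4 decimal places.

-44.0000

Cov(2S_1 - S_2, -2S_1 + 2S_2) = (2)(-2)Var(S_1) + (-1)(2)Var(S_2) + [(2)(2) + (-1)(-2)]Cov(S_1,S_2)
= -4·6.75 + -2·3.25 + 6·-1.75 = -44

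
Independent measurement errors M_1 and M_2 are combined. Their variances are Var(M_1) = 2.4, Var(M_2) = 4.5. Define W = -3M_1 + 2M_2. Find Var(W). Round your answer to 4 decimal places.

By independence, Var(W) = (-3)²Var(M_1) + (2)²Var(M_2)
= (-3)²·2.4 + (2)²·4.5 = 39.6

39.6000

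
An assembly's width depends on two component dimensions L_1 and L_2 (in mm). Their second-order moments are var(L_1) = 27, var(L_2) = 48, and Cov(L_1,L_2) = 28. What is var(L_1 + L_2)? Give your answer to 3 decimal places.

var(L_1 + L_2) = (1)²·var(L_1) + (1)²·var(L_2) + 2·(1)·(1)·Cov(L_1,L_2)
= 1·27 + 1·48 + 2·28 = 131

131.000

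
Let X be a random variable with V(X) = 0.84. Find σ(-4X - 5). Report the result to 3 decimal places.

V(-4X - 5) = (-4)²·0.84 = 13.44
σ(-4X - 5) = √13.44 ≈ 3.666

3.666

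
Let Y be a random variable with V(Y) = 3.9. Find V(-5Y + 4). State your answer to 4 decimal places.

97.5000

V(-5Y + 4) = (-5)²·V(Y) = 25·3.9 = 97.5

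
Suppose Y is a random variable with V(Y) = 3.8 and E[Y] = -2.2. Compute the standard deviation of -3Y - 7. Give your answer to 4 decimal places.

5.8481

V(-3Y - 7) = (-3)²·3.8 = 34.2
σ(-3Y - 7) = √34.2 ≈ 5.8481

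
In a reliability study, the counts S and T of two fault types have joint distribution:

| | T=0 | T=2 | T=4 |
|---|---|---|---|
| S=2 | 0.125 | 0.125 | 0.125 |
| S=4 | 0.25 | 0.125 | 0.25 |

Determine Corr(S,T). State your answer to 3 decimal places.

0.000

E[S] = 3.25,  E[T] = 2
E[ST] = 6.5
cov(S,T) = E[ST] − E[S]E[T] = 6.5 − (3.25)(2) = 0
Var(S) = 0.9375,  Var(T) = 3
ρ = 0 / √(0.9375·3) ≈ 0.000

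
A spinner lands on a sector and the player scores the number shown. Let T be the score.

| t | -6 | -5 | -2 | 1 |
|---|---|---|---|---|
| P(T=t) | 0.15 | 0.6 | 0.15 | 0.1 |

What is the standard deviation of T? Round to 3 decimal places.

2.071

E[T] = (-6)(0.15) + (-5)(0.6) + (-2)(0.15) + (1)(0.1) = -4.1
E[T²] = (-6)²(0.15) + (-5)²(0.6) + (-2)²(0.15) + (1)²(0.1) = 21.1
V(T) = E[T²] − (E[T])² = 21.1 − (-4.1)² = 4.29
sd(T) = √4.29 ≈ 2.071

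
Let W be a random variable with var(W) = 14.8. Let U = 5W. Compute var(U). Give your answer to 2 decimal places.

370.00

var(5W) = (5)²·var(W) = 25·14.8 = 370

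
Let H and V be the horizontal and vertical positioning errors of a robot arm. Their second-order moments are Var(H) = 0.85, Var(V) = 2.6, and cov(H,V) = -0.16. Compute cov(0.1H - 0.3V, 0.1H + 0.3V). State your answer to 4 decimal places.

cov(0.1H - 0.3V, 0.1H + 0.3V) = (0.1)(0.1)Var(H) + (-0.3)(0.3)Var(V) + [(0.1)(0.3) + (-0.3)(0.1)]cov(H,V)
= 0.01·0.85 + -0.09·2.6 + 0·-0.16 = -0.2255

-0.2255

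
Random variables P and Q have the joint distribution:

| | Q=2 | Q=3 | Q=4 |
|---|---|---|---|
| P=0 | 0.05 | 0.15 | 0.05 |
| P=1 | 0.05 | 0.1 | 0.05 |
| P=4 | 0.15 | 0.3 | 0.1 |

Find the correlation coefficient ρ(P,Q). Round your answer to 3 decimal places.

-0.066

E[P] = 2.4,  E[Q] = 2.95
E[PQ] = 7
cov(P,Q) = E[PQ] − E[P]E[Q] = 7 − (2.4)(2.95) = -0.08
V(P) = 3.24,  V(Q) = 0.4475
ρ = -0.08 / √(3.24·0.4475) ≈ -0.066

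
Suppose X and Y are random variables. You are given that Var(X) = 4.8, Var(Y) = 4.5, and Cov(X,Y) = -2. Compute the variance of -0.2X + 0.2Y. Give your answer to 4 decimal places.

0.5320

Var(-0.2X + 0.2Y) = (-0.2)²·Var(X) + (0.2)²·Var(Y) + 2·(-0.2)·(0.2)·Cov(X,Y)
= 0.04·4.8 + 0.04·4.5 + -0.08·-2 = 0.532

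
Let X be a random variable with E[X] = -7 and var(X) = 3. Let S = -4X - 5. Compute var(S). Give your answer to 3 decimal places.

var(-4X - 5) = (-4)²·var(X) = 16·3 = 48

48.000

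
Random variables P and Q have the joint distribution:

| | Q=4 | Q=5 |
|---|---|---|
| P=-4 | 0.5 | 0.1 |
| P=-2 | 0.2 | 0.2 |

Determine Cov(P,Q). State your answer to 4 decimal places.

0.1600

E[P] = -3.2,  E[Q] = 4.3
E[PQ] = -13.6
Cov(P,Q) = E[PQ] − E[P]E[Q] = -13.6 − (-3.2)(4.3) = 0.16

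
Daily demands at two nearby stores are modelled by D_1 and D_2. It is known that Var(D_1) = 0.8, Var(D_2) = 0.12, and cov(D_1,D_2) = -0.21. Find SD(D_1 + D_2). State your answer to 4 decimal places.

0.7071

Var(D_1 + D_2) = (1)²·Var(D_1) + (1)²·Var(D_2) + 2·(1)·(1)·cov(D_1,D_2)
= 1·0.8 + 1·0.12 + 2·-0.21 = 0.5
SD(D_1 + D_2) = √0.5 ≈ 0.7071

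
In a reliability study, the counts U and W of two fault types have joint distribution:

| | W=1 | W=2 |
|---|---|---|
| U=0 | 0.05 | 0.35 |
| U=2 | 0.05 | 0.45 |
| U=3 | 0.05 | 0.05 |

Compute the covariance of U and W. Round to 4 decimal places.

-0.0550

E[U] = 1.3,  E[W] = 1.85
E[UW] = 2.35
Cov(U,W) = E[UW] − E[U]E[W] = 2.35 − (1.3)(1.85) = -0.055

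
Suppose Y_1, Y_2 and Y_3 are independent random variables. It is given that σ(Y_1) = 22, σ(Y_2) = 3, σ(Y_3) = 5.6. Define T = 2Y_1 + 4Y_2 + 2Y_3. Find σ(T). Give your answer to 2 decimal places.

Var(Y_1) = 484, Var(Y_2) = 9, Var(Y_3) = 31.36
By independence, Var(T) = (2)²Var(Y_1) + (4)²Var(Y_2) + (2)²Var(Y_3)
= (2)²·484 + (4)²·9 + (2)²·31.36 = 2205.44
σ(T) = √2205.44 ≈ 46.96

46.96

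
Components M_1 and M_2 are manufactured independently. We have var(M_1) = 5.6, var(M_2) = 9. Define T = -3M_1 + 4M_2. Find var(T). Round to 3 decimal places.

By independence, var(T) = (-3)²var(M_1) + (4)²var(M_2)
= (-3)²·5.6 + (4)²·9 = 194.4

194.400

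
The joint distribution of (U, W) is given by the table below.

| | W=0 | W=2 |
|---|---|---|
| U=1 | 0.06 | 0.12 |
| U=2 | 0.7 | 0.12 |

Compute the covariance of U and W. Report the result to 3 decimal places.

E[U] = 1.82,  E[W] = 0.48
E[UW] = 0.72
cov(U,W) = E[UW] − E[U]E[W] = 0.72 − (1.82)(0.48) = -0.1536

-0.154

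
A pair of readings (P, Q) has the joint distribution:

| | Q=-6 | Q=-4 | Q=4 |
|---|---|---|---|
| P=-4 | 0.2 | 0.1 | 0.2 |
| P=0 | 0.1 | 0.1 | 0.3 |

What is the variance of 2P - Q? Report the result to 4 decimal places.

29.6400

E[P] = -2,  E[Q] = -0.6,  E[PQ] = 3.2
Var(P) = 8 − (-2)² = 4;  Var(Q) = 22 − (-0.6)² = 21.64
Cov(P,Q) = 3.2 − (-2)(-0.6) = 2
Var(2P - Q) = (2)²·4 + (-1)²·21.64 + 2·(2)·(-1)·2 = 29.64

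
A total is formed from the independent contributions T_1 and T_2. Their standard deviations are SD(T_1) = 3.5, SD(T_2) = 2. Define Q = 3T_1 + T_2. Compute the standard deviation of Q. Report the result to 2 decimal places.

Var(T_1) = 12.25, Var(T_2) = 4
By independence, Var(Q) = (3)²Var(T_1) + (1)²Var(T_2)
= (3)²·12.25 + (1)²·4 = 114.25
SD(Q) = √114.25 ≈ 10.69

10.69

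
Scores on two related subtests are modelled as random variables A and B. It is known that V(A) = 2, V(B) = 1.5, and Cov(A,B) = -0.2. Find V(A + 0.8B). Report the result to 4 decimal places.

V(A + 0.8B) = (1)²·V(A) + (0.8)²·V(B) + 2·(1)·(0.8)·Cov(A,B)
= 1·2 + 0.64·1.5 + 1.6·-0.2 = 2.64

2.6400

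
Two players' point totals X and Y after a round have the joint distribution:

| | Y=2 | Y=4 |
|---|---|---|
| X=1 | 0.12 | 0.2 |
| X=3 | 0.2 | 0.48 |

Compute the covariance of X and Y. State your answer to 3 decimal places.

0.070

E[X] = 2.36,  E[Y] = 3.36
E[XY] = 8
Cov(X,Y) = E[XY] − E[X]E[Y] = 8 − (2.36)(3.36) = 0.0704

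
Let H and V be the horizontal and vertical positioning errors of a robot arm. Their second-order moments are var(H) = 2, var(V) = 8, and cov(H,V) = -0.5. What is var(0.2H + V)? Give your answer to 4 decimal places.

var(0.2H + V) = (0.2)²·var(H) + (1)²·var(V) + 2·(0.2)·(1)·cov(H,V)
= 0.04·2 + 1·8 + 0.4·-0.5 = 7.88

7.8800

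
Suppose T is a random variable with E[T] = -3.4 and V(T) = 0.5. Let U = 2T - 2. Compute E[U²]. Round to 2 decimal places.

E[2T - 2] = 2·-3.4 − 2 = -8.8
V(2T - 2) = (2)²·0.5 = 2
E[U²] = V(U) + (E[U])² = 2 + (-8.8)² = 79.44

79.44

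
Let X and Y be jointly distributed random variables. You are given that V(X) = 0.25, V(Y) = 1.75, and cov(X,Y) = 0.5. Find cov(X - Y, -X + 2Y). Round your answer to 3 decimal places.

cov(X - Y, -X + 2Y) = (1)(-1)V(X) + (-1)(2)V(Y) + [(1)(2) + (-1)(-1)]cov(X,Y)
= -1·0.25 + -2·1.75 + 3·0.5 = -2.25

-2.250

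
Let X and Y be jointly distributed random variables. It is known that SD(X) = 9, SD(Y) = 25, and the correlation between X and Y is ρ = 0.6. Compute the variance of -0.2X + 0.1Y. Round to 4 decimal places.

4.0900

V(X) = (9)² = 81;  V(Y) = (25)² = 625
cov(X,Y) = ρ·SD(X)·SD(Y) = 0.6·9·25 = 135
V(-0.2X + 0.1Y) = (-0.2)²·V(X) + (0.1)²·V(Y) + 2·(-0.2)·(0.1)·cov(X,Y)
= 0.04·81 + 0.01·625 + -0.04·135 = 4.09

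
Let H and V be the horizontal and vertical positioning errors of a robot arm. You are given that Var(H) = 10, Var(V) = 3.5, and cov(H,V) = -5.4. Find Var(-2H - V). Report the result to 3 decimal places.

Var(-2H - V) = (-2)²·Var(H) + (-1)²·Var(V) + 2·(-2)·(-1)·cov(H,V)
= 4·10 + 1·3.5 + 4·-5.4 = 21.9

21.900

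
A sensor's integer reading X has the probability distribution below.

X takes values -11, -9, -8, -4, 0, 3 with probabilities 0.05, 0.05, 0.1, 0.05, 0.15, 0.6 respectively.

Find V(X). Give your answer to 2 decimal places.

E[X] = (-11)(0.05) + (-9)(0.05) + (-8)(0.1) + (-4)(0.05) + (0)(0.15) + (3)(0.6) = -0.2
E[X²] = (-11)²(0.05) + (-9)²(0.05) + (-8)²(0.1) + (-4)²(0.05) + (0)²(0.15) + (3)²(0.6) = 22.7
V(X) = E[X²] − (E[X])² = 22.7 − (-0.2)² = 22.66

22.66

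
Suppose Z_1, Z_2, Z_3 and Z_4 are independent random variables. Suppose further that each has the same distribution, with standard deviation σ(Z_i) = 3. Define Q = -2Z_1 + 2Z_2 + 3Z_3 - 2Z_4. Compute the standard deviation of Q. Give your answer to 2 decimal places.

13.75

V(Z_i) = (3)² = 9
By independence, V(Q) = (-2)²V(Z_1) + (2)²V(Z_2) + (3)²V(Z_3) + (-2)²V(Z_4)
= (-2)²·9 + (2)²·9 + (3)²·9 + (-2)²·9 = 189
σ(Q) = √189 ≈ 13.75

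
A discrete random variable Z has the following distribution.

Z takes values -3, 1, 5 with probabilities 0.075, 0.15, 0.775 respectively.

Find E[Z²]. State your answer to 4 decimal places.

E[Z²] = (-3)²(0.075) + (1)²(0.15) + (5)²(0.775) = 20.2

20.2000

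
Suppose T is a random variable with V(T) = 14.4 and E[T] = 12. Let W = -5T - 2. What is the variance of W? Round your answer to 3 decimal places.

360.000

V(-5T - 2) = (-5)²·V(T) = 25·14.4 = 360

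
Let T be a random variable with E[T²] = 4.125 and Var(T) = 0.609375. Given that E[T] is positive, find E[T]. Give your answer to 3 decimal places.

(E[T])² = E[T²] − Var(T) = 4.125 − 0.609375 = 3.515625
E[T] = √3.515625 = 1.875

1.875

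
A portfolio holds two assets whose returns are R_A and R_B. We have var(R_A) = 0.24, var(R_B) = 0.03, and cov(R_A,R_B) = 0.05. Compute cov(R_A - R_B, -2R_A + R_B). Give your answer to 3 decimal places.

-0.360

cov(R_A - R_B, -2R_A + R_B) = (1)(-2)var(R_A) + (-1)(1)var(R_B) + [(1)(1) + (-1)(-2)]cov(R_A,R_B)
= -2·0.24 + -1·0.03 + 3·0.05 = -0.36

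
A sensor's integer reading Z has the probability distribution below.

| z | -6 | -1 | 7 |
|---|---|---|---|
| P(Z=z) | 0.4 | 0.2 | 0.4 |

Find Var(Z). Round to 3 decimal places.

E[Z] = (-6)(0.4) + (-1)(0.2) + (7)(0.4) = 0.2
E[Z²] = (-6)²(0.4) + (-1)²(0.2) + (7)²(0.4) = 34.2
Var(Z) = E[Z²] − (E[Z])² = 34.2 − (0.2)² = 34.16

34.160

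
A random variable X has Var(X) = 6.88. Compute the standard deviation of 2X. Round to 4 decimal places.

Var(2X) = (2)²·6.88 = 27.52
σ(2X) = √27.52 ≈ 5.2460

5.2460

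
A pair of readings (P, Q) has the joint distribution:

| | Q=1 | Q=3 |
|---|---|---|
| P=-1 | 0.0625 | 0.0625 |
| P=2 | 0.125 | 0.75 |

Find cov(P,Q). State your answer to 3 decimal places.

E[P] = 1.625,  E[Q] = 2.625
E[PQ] = 4.5
cov(P,Q) = E[PQ] − E[P]E[Q] = 4.5 − (1.625)(2.625) = 0.234375

0.234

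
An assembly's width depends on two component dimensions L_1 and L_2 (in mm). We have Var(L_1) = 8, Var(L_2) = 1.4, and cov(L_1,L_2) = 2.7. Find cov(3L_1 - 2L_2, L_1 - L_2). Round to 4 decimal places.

13.3000

cov(3L_1 - 2L_2, L_1 - L_2) = (3)(1)Var(L_1) + (-2)(-1)Var(L_2) + [(3)(-1) + (-2)(1)]cov(L_1,L_2)
= 3·8 + 2·1.4 + -5·2.7 = 13.3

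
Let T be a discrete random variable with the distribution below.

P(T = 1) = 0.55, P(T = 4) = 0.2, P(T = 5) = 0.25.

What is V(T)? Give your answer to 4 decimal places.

3.2400

E[T] = (1)(0.55) + (4)(0.2) + (5)(0.25) = 2.6
E[T²] = (1)²(0.55) + (4)²(0.2) + (5)²(0.25) = 10
V(T) = E[T²] − (E[T])² = 10 − (2.6)² = 3.24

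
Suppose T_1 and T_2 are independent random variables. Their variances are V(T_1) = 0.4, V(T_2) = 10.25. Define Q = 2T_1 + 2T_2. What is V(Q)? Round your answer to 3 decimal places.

42.600

By independence, V(Q) = (2)²V(T_1) + (2)²V(T_2)
= (2)²·0.4 + (2)²·10.25 = 42.6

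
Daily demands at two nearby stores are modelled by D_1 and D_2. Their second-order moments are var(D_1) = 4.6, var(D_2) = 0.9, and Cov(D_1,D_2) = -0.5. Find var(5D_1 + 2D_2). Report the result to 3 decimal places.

108.600

var(5D_1 + 2D_2) = (5)²·var(D_1) + (2)²·var(D_2) + 2·(5)·(2)·Cov(D_1,D_2)
= 25·4.6 + 4·0.9 + 20·-0.5 = 108.6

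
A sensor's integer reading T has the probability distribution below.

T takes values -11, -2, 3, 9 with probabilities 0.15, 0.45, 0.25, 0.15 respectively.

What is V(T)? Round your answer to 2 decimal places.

34.15

E[T] = (-11)(0.15) + (-2)(0.45) + (3)(0.25) + (9)(0.15) = -0.45
E[T²] = (-11)²(0.15) + (-2)²(0.45) + (3)²(0.25) + (9)²(0.15) = 34.35
V(T) = E[T²] − (E[T])² = 34.35 − (-0.45)² = 34.1475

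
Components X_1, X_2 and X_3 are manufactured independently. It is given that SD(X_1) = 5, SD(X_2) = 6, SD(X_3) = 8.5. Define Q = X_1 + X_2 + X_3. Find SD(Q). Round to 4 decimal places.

11.5434

Var(X_1) = 25, Var(X_2) = 36, Var(X_3) = 72.25
By independence, Var(Q) = (1)²Var(X_1) + (1)²Var(X_2) + (1)²Var(X_3)
= (1)²·25 + (1)²·36 + (1)²·72.25 = 133.25
SD(Q) = √133.25 ≈ 11.5434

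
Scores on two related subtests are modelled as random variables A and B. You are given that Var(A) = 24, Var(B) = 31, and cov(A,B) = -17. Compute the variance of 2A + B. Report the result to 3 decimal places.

Var(2A + B) = (2)²·Var(A) + (1)²·Var(B) + 2·(2)·(1)·cov(A,B)
= 4·24 + 1·31 + 4·-17 = 59

59.000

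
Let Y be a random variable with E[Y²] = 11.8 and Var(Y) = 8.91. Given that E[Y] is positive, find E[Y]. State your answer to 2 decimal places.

1.70

(E[Y])² = E[Y²] − Var(Y) = 11.8 − 8.91 = 2.89
E[Y] = √2.89 = 1.7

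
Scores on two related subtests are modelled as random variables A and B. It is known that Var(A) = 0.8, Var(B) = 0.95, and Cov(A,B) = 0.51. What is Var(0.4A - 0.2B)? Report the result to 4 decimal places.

0.0844

Var(0.4A - 0.2B) = (0.4)²·Var(A) + (-0.2)²·Var(B) + 2·(0.4)·(-0.2)·Cov(A,B)
= 0.16·0.8 + 0.04·0.95 + -0.16·0.51 = 0.0844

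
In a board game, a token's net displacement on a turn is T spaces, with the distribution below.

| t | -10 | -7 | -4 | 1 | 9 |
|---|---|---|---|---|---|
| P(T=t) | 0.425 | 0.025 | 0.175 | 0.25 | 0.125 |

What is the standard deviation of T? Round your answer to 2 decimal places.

6.55

E[T] = (-10)(0.425) + (-7)(0.025) + (-4)(0.175) + (1)(0.25) + (9)(0.125) = -3.75
E[T²] = (-10)²(0.425) + (-7)²(0.025) + (-4)²(0.175) + (1)²(0.25) + (9)²(0.125) = 56.9
var(T) = E[T²] − (E[T])² = 56.9 − (-3.75)² = 42.8375
SD(T) = √42.8375 ≈ 6.55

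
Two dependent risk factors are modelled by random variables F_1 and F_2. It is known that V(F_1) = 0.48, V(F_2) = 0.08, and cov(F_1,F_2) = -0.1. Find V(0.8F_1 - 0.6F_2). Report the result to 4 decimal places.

0.4320

V(0.8F_1 - 0.6F_2) = (0.8)²·V(F_1) + (-0.6)²·V(F_2) + 2·(0.8)·(-0.6)·cov(F_1,F_2)
= 0.64·0.48 + 0.36·0.08 + -0.96·-0.1 = 0.432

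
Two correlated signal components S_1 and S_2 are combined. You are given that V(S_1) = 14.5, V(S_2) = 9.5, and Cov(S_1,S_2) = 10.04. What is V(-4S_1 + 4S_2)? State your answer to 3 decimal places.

V(-4S_1 + 4S_2) = (-4)²·V(S_1) + (4)²·V(S_2) + 2·(-4)·(4)·Cov(S_1,S_2)
= 16·14.5 + 16·9.5 + -32·10.04 = 62.72

62.720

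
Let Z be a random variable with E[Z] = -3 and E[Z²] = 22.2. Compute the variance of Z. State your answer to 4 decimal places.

var(Z) = 22.2 − (-3)² = 13.2

13.2000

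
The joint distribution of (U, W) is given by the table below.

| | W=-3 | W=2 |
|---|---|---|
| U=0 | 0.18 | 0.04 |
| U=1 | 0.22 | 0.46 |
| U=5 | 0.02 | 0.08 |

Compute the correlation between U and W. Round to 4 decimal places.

0.2661

E[U] = 1.18,  E[W] = -0.1
E[UW] = 0.76
Cov(U,W) = E[UW] − E[U]E[W] = 0.76 − (1.18)(-0.1) = 0.878
Var(U) = 1.7876,  Var(W) = 6.09
ρ = 0.878 / √(1.7876·6.09) ≈ 0.2661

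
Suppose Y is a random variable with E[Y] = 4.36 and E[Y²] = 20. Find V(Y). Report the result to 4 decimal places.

V(Y) = 20 − (4.36)² = 0.9904

0.9904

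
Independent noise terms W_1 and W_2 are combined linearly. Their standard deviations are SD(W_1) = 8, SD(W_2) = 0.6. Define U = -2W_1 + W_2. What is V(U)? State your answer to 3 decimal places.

V(W_1) = 64, V(W_2) = 0.36
By independence, V(U) = (-2)²V(W_1) + (1)²V(W_2)
= (-2)²·64 + (1)²·0.36 = 256.36

256.360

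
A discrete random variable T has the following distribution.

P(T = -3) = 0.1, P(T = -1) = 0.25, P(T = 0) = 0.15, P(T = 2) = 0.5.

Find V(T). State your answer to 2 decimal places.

E[T] = (-3)(0.1) + (-1)(0.25) + (0)(0.15) + (2)(0.5) = 0.45
E[T²] = (-3)²(0.1) + (-1)²(0.25) + (0)²(0.15) + (2)²(0.5) = 3.15
V(T) = E[T²] − (E[T])² = 3.15 − (0.45)² = 2.9475

2.95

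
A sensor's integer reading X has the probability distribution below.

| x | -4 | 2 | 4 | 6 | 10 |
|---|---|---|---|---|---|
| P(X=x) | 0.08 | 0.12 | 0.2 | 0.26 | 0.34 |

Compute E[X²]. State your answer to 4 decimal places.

48.3200

E[X²] = (-4)²(0.08) + (2)²(0.12) + (4)²(0.2) + (6)²(0.26) + (10)²(0.34) = 48.32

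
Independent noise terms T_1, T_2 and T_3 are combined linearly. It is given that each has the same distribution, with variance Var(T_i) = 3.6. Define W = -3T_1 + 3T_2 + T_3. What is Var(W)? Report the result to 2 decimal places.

By independence, Var(W) = (-3)²Var(T_1) + (3)²Var(T_2) + (1)²Var(T_3)
= (-3)²·3.6 + (3)²·3.6 + (1)²·3.6 = 68.4

68.40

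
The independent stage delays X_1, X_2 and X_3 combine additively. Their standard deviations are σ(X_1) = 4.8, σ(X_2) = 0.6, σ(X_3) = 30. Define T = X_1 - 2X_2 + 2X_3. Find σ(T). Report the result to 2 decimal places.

60.20

var(X_1) = 23.04, var(X_2) = 0.36, var(X_3) = 900
By independence, var(T) = (1)²var(X_1) + (-2)²var(X_2) + (2)²var(X_3)
= (1)²·23.04 + (-2)²·0.36 + (2)²·900 = 3624.48
σ(T) = √3624.48 ≈ 60.20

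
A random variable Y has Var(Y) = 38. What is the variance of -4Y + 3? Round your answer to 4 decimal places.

608.0000

Var(-4Y + 3) = (-4)²·Var(Y) = 16·38 = 608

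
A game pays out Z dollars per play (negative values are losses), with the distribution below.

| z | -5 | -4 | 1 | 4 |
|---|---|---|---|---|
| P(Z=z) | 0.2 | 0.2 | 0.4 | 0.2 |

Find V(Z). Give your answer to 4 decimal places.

11.4400

E[Z] = (-5)(0.2) + (-4)(0.2) + (1)(0.4) + (4)(0.2) = -0.6
E[Z²] = (-5)²(0.2) + (-4)²(0.2) + (1)²(0.4) + (4)²(0.2) = 11.8
V(Z) = E[Z²] − (E[Z])² = 11.8 − (-0.6)² = 11.44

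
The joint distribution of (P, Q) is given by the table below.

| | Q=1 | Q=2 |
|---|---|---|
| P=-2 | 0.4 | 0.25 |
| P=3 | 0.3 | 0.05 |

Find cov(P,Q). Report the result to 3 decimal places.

-0.275

E[P] = -0.25,  E[Q] = 1.3
E[PQ] = -0.6
cov(P,Q) = E[PQ] − E[P]E[Q] = -0.6 − (-0.25)(1.3) = -0.275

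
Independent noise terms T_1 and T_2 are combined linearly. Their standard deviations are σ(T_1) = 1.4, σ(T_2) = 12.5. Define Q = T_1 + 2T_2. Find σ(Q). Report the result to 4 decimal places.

25.0392

Var(T_1) = 1.96, Var(T_2) = 156.25
By independence, Var(Q) = (1)²Var(T_1) + (2)²Var(T_2)
= (1)²·1.96 + (2)²·156.25 = 626.96
σ(Q) = √626.96 ≈ 25.0392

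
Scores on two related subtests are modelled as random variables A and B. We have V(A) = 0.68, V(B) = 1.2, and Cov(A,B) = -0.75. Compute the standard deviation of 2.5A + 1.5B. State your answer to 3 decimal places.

1.151

V(2.5A + 1.5B) = (2.5)²·V(A) + (1.5)²·V(B) + 2·(2.5)·(1.5)·Cov(A,B)
= 6.25·0.68 + 2.25·1.2 + 7.5·-0.75 = 1.325
sd(2.5A + 1.5B) = √1.325 ≈ 1.151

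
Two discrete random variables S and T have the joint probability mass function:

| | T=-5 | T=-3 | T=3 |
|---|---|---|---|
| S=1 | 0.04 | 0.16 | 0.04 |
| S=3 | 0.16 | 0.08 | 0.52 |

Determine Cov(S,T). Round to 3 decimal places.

1.101

E[S] = 2.52,  E[T] = -0.04
E[ST] = 1
Cov(S,T) = E[ST] − E[S]E[T] = 1 − (2.52)(-0.04) = 1.1008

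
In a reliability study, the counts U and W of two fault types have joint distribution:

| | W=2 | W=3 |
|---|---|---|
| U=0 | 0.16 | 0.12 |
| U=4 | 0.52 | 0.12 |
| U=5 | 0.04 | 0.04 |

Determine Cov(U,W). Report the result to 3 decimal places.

E[U] = 2.96,  E[W] = 2.28
E[UW] = 6.6
Cov(U,W) = E[UW] − E[U]E[W] = 6.6 − (2.96)(2.28) = -0.1488

-0.149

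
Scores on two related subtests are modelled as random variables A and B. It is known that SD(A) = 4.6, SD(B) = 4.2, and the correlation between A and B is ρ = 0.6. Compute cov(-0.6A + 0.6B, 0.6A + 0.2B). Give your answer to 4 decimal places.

V(A) = (4.6)² = 21.16;  V(B) = (4.2)² = 17.64
cov(A,B) = ρ·SD(A)·SD(B) = 0.6·4.6·4.2 = 11.592
cov(-0.6A + 0.6B, 0.6A + 0.2B) = (-0.6)(0.6)V(A) + (0.6)(0.2)V(B) + [(-0.6)(0.2) + (0.6)(0.6)]cov(A,B)
= -0.36·21.16 + 0.12·17.64 + 0.24·11.592 = -2.71872

-2.7187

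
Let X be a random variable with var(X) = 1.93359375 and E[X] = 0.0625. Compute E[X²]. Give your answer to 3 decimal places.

1.938

E[X²] = var(X) + (E[X])² = 1.93359375 + (0.0625)² = 1.9375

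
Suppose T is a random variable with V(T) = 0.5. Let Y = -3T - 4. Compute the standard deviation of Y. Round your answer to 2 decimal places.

2.12

V(-3T - 4) = (-3)²·0.5 = 4.5
SD(Y) = √4.5 ≈ 2.12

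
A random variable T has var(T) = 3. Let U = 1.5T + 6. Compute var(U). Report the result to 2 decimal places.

6.75

var(1.5T + 6) = (1.5)²·var(T) = 2.25·3 = 6.75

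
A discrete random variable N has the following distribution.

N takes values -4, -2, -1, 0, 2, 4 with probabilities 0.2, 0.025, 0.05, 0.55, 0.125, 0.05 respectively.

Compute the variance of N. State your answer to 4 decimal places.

4.4475

E[N] = (-4)(0.2) + (-2)(0.025) + (-1)(0.05) + (0)(0.55) + (2)(0.125) + (4)(0.05) = -0.45
E[N²] = (-4)²(0.2) + (-2)²(0.025) + (-1)²(0.05) + (0)²(0.55) + (2)²(0.125) + (4)²(0.05) = 4.65
V(N) = E[N²] − (E[N])² = 4.65 − (-0.45)² = 4.4475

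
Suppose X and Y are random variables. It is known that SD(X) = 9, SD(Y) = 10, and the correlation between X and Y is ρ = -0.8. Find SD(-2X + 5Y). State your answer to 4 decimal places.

Var(X) = (9)² = 81;  Var(Y) = (10)² = 100
Cov(X,Y) = ρ·SD(X)·SD(Y) = -0.8·9·10 = -72
Var(-2X + 5Y) = (-2)²·Var(X) + (5)²·Var(Y) + 2·(-2)·(5)·Cov(X,Y)
= 4·81 + 25·100 + -20·-72 = 4264
SD(-2X + 5Y) = √4264 ≈ 65.2993

65.2993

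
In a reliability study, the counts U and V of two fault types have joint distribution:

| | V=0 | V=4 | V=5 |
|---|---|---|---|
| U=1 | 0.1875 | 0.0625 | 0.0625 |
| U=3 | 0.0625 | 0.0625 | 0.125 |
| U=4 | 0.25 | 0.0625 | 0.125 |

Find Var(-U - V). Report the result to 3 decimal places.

E[U] = 2.8125,  E[V] = 2.3125,  E[UV] = 6.6875
Var(U) = 9.5625 − (2.8125)² = 1.65234375;  Var(V) = 10.8125 − (2.3125)² = 5.46484375
Cov(U,V) = 6.6875 − (2.8125)(2.3125) = 0.18359375
Var(-U - V) = (-1)²·1.65234375 + (-1)²·5.46484375 + 2·(-1)·(-1)·0.18359375 = 7.484375

7.484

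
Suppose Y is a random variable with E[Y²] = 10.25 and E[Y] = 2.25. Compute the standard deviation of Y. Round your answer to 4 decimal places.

2.2776

var(Y) = 10.25 − (2.25)² = 5.1875
SD(Y) = √5.1875 ≈ 2.2776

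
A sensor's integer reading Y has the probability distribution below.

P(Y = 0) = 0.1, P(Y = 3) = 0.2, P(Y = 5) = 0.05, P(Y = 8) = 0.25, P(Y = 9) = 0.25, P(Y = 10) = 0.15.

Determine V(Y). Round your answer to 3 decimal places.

E[Y] = (0)(0.1) + (3)(0.2) + (5)(0.05) + (8)(0.25) + (9)(0.25) + (10)(0.15) = 6.6
E[Y²] = (0)²(0.1) + (3)²(0.2) + (5)²(0.05) + (8)²(0.25) + (9)²(0.25) + (10)²(0.15) = 54.3
V(Y) = E[Y²] − (E[Y])² = 54.3 − (6.6)² = 10.74

10.740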